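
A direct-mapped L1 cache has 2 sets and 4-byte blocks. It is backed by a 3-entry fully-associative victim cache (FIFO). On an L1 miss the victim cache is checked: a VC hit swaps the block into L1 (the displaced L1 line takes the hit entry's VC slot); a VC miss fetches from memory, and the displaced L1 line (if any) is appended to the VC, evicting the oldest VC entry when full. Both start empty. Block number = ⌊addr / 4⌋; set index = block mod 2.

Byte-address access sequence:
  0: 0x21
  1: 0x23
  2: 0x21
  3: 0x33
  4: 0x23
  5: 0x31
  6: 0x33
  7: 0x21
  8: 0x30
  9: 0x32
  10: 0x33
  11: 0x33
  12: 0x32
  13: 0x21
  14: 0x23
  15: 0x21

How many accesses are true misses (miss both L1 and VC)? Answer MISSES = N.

MISSES = 2

  [0] addr=0x21 blk=8 s=0: MISS | VC []
  [1] addr=0x23 blk=8 s=0: L1-HIT | VC []
  [2] addr=0x21 blk=8 s=0: L1-HIT | VC []
  [3] addr=0x33 blk=12 s=0: MISS | VC [8]
  [4] addr=0x23 blk=8 s=0: VC-HIT | VC [12]
  [5] addr=0x31 blk=12 s=0: VC-HIT | VC [8]
  [6] addr=0x33 blk=12 s=0: L1-HIT | VC [8]
  [7] addr=0x21 blk=8 s=0: VC-HIT | VC [12]
  [8] addr=0x30 blk=12 s=0: VC-HIT | VC [8]
  [9] addr=0x32 blk=12 s=0: L1-HIT | VC [8]
  [10] addr=0x33 blk=12 s=0: L1-HIT | VC [8]
  [11] addr=0x33 blk=12 s=0: L1-HIT | VC [8]
  [12] addr=0x32 blk=12 s=0: L1-HIT | VC [8]
  [13] addr=0x21 blk=8 s=0: VC-HIT | VC [12]
  [14] addr=0x23 blk=8 s=0: L1-HIT | VC [12]
  [15] addr=0x21 blk=8 s=0: L1-HIT | VC [12]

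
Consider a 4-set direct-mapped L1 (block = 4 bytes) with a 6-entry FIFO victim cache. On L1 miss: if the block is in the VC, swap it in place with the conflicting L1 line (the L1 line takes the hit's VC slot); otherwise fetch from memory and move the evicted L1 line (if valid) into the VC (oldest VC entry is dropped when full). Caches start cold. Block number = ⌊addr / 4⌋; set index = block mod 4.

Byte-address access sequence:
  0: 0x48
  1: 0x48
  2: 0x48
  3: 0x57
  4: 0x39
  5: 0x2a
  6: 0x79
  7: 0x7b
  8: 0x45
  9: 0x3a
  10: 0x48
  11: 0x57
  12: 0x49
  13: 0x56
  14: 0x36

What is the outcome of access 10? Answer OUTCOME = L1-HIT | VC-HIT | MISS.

OUTCOME = VC-HIT

  [0] addr=0x48 blk=18 s=2: MISS | VC []
  [1] addr=0x48 blk=18 s=2: L1-HIT | VC []
  [2] addr=0x48 blk=18 s=2: L1-HIT | VC []
  [3] addr=0x57 blk=21 s=1: MISS | VC []
  [4] addr=0x39 blk=14 s=2: MISS | VC [18]
  [5] addr=0x2a blk=10 s=2: MISS | VC [18, 14]
  [6] addr=0x79 blk=30 s=2: MISS | VC [18, 14, 10]
  [7] addr=0x7b blk=30 s=2: L1-HIT | VC [18, 14, 10]
  [8] addr=0x45 blk=17 s=1: MISS | VC [18, 14, 10, 21]
  [9] addr=0x3a blk=14 s=2: VC-HIT | VC [18, 30, 10, 21]
  [10] addr=0x48 blk=18 s=2: VC-HIT | VC [14, 30, 10, 21]
  [11] addr=0x57 blk=21 s=1: VC-HIT | VC [14, 30, 10, 17]
  [12] addr=0x49 blk=18 s=2: L1-HIT | VC [14, 30, 10, 17]
  [13] addr=0x56 blk=21 s=1: L1-HIT | VC [14, 30, 10, 17]
  [14] addr=0x36 blk=13 s=1: MISS | VC [14, 30, 10, 17, 21]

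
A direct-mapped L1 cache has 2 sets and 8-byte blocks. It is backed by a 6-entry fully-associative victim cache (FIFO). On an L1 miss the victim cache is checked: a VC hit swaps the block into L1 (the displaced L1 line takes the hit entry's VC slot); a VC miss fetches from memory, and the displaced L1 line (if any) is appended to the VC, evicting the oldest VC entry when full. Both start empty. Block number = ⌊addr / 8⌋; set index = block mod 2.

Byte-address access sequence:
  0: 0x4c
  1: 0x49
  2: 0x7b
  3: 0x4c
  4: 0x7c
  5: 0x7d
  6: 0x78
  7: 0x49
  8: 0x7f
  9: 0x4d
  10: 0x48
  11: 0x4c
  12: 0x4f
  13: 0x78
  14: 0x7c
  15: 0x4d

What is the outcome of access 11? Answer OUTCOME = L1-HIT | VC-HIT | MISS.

  [0] addr=0x4c blk=9 s=1: MISS | VC []
  [1] addr=0x49 blk=9 s=1: L1-HIT | VC []
  [2] addr=0x7b blk=15 s=1: MISS | VC [9]
  [3] addr=0x4c blk=9 s=1: VC-HIT | VC [15]
  [4] addr=0x7c blk=15 s=1: VC-HIT | VC [9]
  [5] addr=0x7d blk=15 s=1: L1-HIT | VC [9]
  [6] addr=0x78 blk=15 s=1: L1-HIT | VC [9]
  [7] addr=0x49 blk=9 s=1: VC-HIT | VC [15]
  [8] addr=0x7f blk=15 s=1: VC-HIT | VC [9]
  [9] addr=0x4d blk=9 s=1: VC-HIT | VC [15]
  [10] addr=0x48 blk=9 s=1: L1-HIT | VC [15]
  [11] addr=0x4c blk=9 s=1: L1-HIT | VC [15]
  [12] addr=0x4f blk=9 s=1: L1-HIT | VC [15]
  [13] addr=0x78 blk=15 s=1: VC-HIT | VC [9]
  [14] addr=0x7c blk=15 s=1: L1-HIT | VC [9]
  [15] addr=0x4d blk=9 s=1: VC-HIT | VC [15]

OUTCOME = L1-HIT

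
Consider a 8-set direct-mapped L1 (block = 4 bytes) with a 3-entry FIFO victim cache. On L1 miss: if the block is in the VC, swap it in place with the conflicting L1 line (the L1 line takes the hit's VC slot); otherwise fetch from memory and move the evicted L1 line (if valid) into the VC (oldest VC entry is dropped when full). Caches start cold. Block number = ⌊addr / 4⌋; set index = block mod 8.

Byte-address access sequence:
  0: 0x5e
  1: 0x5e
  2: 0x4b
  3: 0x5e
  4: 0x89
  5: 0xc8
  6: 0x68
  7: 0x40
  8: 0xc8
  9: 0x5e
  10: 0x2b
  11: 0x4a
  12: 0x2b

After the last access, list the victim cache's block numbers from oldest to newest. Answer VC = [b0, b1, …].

VC = [26, 50, 18]

0: 0x5e (blk 23, set 7) → MISS  vc=[]
1: 0x5e (blk 23, set 7) → L1-HIT  vc=[]
2: 0x4b (blk 18, set 2) → MISS  vc=[]
3: 0x5e (blk 23, set 7) → L1-HIT  vc=[]
4: 0x89 (blk 34, set 2) → MISS  vc=[18]
5: 0xc8 (blk 50, set 2) → MISS  vc=[18, 34]
6: 0x68 (blk 26, set 2) → MISS  vc=[18, 34, 50]
7: 0x40 (blk 16, set 0) → MISS  vc=[18, 34, 50]
8: 0xc8 (blk 50, set 2) → VC-HIT  vc=[18, 34, 26]
9: 0x5e (blk 23, set 7) → L1-HIT  vc=[18, 34, 26]
10: 0x2b (blk 10, set 2) → MISS  vc=[34, 26, 50]
11: 0x4a (blk 18, set 2) → MISS  vc=[26, 50, 10]
12: 0x2b (blk 10, set 2) → VC-HIT  vc=[26, 50, 18]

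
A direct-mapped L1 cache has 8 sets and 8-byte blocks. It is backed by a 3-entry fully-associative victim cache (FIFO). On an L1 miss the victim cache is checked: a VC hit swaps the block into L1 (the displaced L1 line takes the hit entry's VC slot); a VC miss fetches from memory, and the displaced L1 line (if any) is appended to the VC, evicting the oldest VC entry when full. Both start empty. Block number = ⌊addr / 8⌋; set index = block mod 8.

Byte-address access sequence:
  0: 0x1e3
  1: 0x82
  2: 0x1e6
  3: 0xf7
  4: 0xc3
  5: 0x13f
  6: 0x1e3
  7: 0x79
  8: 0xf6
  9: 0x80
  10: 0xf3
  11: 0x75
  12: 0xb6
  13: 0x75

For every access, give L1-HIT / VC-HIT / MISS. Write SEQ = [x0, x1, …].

  [0] addr=0x1e3 blk=60 s=4: MISS | VC []
  [1] addr=0x82 blk=16 s=0: MISS | VC []
  [2] addr=0x1e6 blk=60 s=4: L1-HIT | VC []
  [3] addr=0xf7 blk=30 s=6: MISS | VC []
  [4] addr=0xc3 blk=24 s=0: MISS | VC [16]
  [5] addr=0x13f blk=39 s=7: MISS | VC [16]
  [6] addr=0x1e3 blk=60 s=4: L1-HIT | VC [16]
  [7] addr=0x79 blk=15 s=7: MISS | VC [16, 39]
  [8] addr=0xf6 blk=30 s=6: L1-HIT | VC [16, 39]
  [9] addr=0x80 blk=16 s=0: VC-HIT | VC [24, 39]
  [10] addr=0xf3 blk=30 s=6: L1-HIT | VC [24, 39]
  [11] addr=0x75 blk=14 s=6: MISS | VC [24, 39, 30]
  [12] addr=0xb6 blk=22 s=6: MISS | VC [39, 30, 14]
  [13] addr=0x75 blk=14 s=6: VC-HIT | VC [39, 30, 22]

SEQ = [MISS, MISS, L1-HIT, MISS, MISS, MISS, L1-HIT, MISS, L1-HIT, VC-HIT, L1-HIT, MISS, MISS, VC-HIT]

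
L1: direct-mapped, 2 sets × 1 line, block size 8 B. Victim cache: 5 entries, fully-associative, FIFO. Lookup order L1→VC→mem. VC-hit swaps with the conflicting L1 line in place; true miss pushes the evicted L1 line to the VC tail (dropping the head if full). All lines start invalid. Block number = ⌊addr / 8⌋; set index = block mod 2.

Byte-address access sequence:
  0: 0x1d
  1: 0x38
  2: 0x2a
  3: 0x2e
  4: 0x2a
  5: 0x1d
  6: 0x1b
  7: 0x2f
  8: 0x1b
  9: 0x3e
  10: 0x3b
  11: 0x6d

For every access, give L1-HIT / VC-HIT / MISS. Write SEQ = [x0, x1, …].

0: 0x1d (blk 3, set 1) → MISS  vc=[]
1: 0x38 (blk 7, set 1) → MISS  vc=[3]
2: 0x2a (blk 5, set 1) → MISS  vc=[3, 7]
3: 0x2e (blk 5, set 1) → L1-HIT  vc=[3, 7]
4: 0x2a (blk 5, set 1) → L1-HIT  vc=[3, 7]
5: 0x1d (blk 3, set 1) → VC-HIT  vc=[5, 7]
6: 0x1b (blk 3, set 1) → L1-HIT  vc=[5, 7]
7: 0x2f (blk 5, set 1) → VC-HIT  vc=[3, 7]
8: 0x1b (blk 3, set 1) → VC-HIT  vc=[5, 7]
9: 0x3e (blk 7, set 1) → VC-HIT  vc=[5, 3]
10: 0x3b (blk 7, set 1) → L1-HIT  vc=[5, 3]
11: 0x6d (blk 13, set 1) → MISS  vc=[5, 3, 7]

SEQ = [MISS, MISS, MISS, L1-HIT, L1-HIT, VC-HIT, L1-HIT, VC-HIT, VC-HIT, VC-HIT, L1-HIT, MISS]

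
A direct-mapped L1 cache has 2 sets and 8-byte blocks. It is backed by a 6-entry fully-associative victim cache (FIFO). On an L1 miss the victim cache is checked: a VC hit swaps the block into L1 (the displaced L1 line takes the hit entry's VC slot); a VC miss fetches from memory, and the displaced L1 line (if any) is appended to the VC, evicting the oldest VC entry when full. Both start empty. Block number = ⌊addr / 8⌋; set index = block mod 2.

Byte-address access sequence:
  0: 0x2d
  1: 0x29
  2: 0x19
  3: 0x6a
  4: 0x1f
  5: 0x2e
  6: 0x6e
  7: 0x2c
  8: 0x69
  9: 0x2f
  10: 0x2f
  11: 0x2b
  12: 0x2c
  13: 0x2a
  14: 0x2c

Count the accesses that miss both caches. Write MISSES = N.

  [0] addr=0x2d blk=5 s=1: MISS | VC []
  [1] addr=0x29 blk=5 s=1: L1-HIT | VC []
  [2] addr=0x19 blk=3 s=1: MISS | VC [5]
  [3] addr=0x6a blk=13 s=1: MISS | VC [5, 3]
  [4] addr=0x1f blk=3 s=1: VC-HIT | VC [5, 13]
  [5] addr=0x2e blk=5 s=1: VC-HIT | VC [3, 13]
  [6] addr=0x6e blk=13 s=1: VC-HIT | VC [3, 5]
  [7] addr=0x2c blk=5 s=1: VC-HIT | VC [3, 13]
  [8] addr=0x69 blk=13 s=1: VC-HIT | VC [3, 5]
  [9] addr=0x2f blk=5 s=1: VC-HIT | VC [3, 13]
  [10] addr=0x2f blk=5 s=1: L1-HIT | VC [3, 13]
  [11] addr=0x2b blk=5 s=1: L1-HIT | VC [3, 13]
  [12] addr=0x2c blk=5 s=1: L1-HIT | VC [3, 13]
  [13] addr=0x2a blk=5 s=1: L1-HIT | VC [3, 13]
  [14] addr=0x2c blk=5 s=1: L1-HIT | VC [3, 13]

MISSES = 3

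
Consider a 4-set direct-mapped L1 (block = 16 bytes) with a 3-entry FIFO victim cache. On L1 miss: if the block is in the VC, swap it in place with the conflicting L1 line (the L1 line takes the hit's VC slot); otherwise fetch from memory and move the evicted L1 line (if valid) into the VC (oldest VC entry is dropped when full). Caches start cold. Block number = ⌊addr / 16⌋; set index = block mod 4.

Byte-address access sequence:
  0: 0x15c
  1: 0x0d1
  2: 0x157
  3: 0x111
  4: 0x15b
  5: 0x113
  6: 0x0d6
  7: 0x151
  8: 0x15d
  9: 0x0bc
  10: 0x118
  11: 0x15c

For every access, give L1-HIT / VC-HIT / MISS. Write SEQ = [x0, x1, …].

0: 0x15c (blk 21, set 1) → MISS  vc=[]
1: 0xd1 (blk 13, set 1) → MISS  vc=[21]
2: 0x157 (blk 21, set 1) → VC-HIT  vc=[13]
3: 0x111 (blk 17, set 1) → MISS  vc=[13, 21]
4: 0x15b (blk 21, set 1) → VC-HIT  vc=[13, 17]
5: 0x113 (blk 17, set 1) → VC-HIT  vc=[13, 21]
6: 0xd6 (blk 13, set 1) → VC-HIT  vc=[17, 21]
7: 0x151 (blk 21, set 1) → VC-HIT  vc=[17, 13]
8: 0x15d (blk 21, set 1) → L1-HIT  vc=[17, 13]
9: 0xbc (blk 11, set 3) → MISS  vc=[17, 13]
10: 0x118 (blk 17, set 1) → VC-HIT  vc=[21, 13]
11: 0x15c (blk 21, set 1) → VC-HIT  vc=[17, 13]

SEQ = [MISS, MISS, VC-HIT, MISS, VC-HIT, VC-HIT, VC-HIT, VC-HIT, L1-HIT, MISS, VC-HIT, VC-HIT]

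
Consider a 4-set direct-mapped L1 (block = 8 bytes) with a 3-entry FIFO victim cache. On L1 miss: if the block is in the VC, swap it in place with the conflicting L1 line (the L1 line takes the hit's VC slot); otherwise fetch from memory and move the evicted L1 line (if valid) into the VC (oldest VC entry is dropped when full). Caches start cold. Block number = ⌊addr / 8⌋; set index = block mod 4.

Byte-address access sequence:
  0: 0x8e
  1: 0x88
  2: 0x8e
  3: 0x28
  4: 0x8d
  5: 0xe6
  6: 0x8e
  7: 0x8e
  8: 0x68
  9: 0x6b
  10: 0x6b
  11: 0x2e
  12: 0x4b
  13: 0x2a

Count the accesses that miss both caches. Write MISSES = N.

#0 0x8e→b17/s1 MISS; vc=[]
#1 0x88→b17/s1 L1-HIT; vc=[]
#2 0x8e→b17/s1 L1-HIT; vc=[]
#3 0x28→b5/s1 MISS; vc=[17]
#4 0x8d→b17/s1 VC-HIT; vc=[5]
#5 0xe6→b28/s0 MISS; vc=[5]
#6 0x8e→b17/s1 L1-HIT; vc=[5]
#7 0x8e→b17/s1 L1-HIT; vc=[5]
#8 0x68→b13/s1 MISS; vc=[5,17]
#9 0x6b→b13/s1 L1-HIT; vc=[5,17]
#10 0x6b→b13/s1 L1-HIT; vc=[5,17]
#11 0x2e→b5/s1 VC-HIT; vc=[13,17]
#12 0x4b→b9/s1 MISS; vc=[13,17,5]
#13 0x2a→b5/s1 VC-HIT; vc=[13,17,9]

MISSES = 5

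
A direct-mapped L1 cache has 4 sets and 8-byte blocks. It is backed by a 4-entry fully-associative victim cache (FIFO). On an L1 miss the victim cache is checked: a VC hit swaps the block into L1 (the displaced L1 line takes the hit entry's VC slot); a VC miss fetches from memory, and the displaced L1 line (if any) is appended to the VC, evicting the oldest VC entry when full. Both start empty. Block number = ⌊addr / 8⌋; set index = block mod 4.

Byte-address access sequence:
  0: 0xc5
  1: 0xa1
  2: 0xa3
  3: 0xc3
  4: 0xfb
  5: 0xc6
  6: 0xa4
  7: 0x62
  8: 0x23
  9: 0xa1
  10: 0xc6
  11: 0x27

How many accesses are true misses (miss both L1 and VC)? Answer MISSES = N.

#0 0xc5→b24/s0 MISS; vc=[]
#1 0xa1→b20/s0 MISS; vc=[24]
#2 0xa3→b20/s0 L1-HIT; vc=[24]
#3 0xc3→b24/s0 VC-HIT; vc=[20]
#4 0xfb→b31/s3 MISS; vc=[20]
#5 0xc6→b24/s0 L1-HIT; vc=[20]
#6 0xa4→b20/s0 VC-HIT; vc=[24]
#7 0x62→b12/s0 MISS; vc=[24,20]
#8 0x23→b4/s0 MISS; vc=[24,20,12]
#9 0xa1→b20/s0 VC-HIT; vc=[24,4,12]
#10 0xc6→b24/s0 VC-HIT; vc=[20,4,12]
#11 0x27→b4/s0 VC-HIT; vc=[20,24,12]

MISSES = 5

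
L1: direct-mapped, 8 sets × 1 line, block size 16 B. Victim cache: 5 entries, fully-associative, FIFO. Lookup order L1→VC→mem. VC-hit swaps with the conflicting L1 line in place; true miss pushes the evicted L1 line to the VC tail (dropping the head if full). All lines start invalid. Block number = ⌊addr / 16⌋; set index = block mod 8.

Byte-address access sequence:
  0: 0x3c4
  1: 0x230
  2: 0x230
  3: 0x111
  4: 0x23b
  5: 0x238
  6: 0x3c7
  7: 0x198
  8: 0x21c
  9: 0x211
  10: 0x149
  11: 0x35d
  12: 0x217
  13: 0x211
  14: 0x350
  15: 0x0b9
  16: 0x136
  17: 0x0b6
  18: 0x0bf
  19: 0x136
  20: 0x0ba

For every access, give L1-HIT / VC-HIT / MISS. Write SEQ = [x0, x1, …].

0: 0x3c4 (blk 60, set 4) → MISS  vc=[]
1: 0x230 (blk 35, set 3) → MISS  vc=[]
2: 0x230 (blk 35, set 3) → L1-HIT  vc=[]
3: 0x111 (blk 17, set 1) → MISS  vc=[]
4: 0x23b (blk 35, set 3) → L1-HIT  vc=[]
5: 0x238 (blk 35, set 3) → L1-HIT  vc=[]
6: 0x3c7 (blk 60, set 4) → L1-HIT  vc=[]
7: 0x198 (blk 25, set 1) → MISS  vc=[17]
8: 0x21c (blk 33, set 1) → MISS  vc=[17, 25]
9: 0x211 (blk 33, set 1) → L1-HIT  vc=[17, 25]
10: 0x149 (blk 20, set 4) → MISS  vc=[17, 25, 60]
11: 0x35d (blk 53, set 5) → MISS  vc=[17, 25, 60]
12: 0x217 (blk 33, set 1) → L1-HIT  vc=[17, 25, 60]
13: 0x211 (blk 33, set 1) → L1-HIT  vc=[17, 25, 60]
14: 0x350 (blk 53, set 5) → L1-HIT  vc=[17, 25, 60]
15: 0xb9 (blk 11, set 3) → MISS  vc=[17, 25, 60, 35]
16: 0x136 (blk 19, set 3) → MISS  vc=[17, 25, 60, 35, 11]
17: 0xb6 (blk 11, set 3) → VC-HIT  vc=[17, 25, 60, 35, 19]
18: 0xbf (blk 11, set 3) → L1-HIT  vc=[17, 25, 60, 35, 19]
19: 0x136 (blk 19, set 3) → VC-HIT  vc=[17, 25, 60, 35, 11]
20: 0xba (blk 11, set 3) → VC-HIT  vc=[17, 25, 60, 35, 19]

SEQ = [MISS, MISS, L1-HIT, MISS, L1-HIT, L1-HIT, L1-HIT, MISS, MISS, L1-HIT, MISS, MISS, L1-HIT, L1-HIT, L1-HIT, MISS, MISS, VC-HIT, L1-HIT, VC-HIT, VC-HIT]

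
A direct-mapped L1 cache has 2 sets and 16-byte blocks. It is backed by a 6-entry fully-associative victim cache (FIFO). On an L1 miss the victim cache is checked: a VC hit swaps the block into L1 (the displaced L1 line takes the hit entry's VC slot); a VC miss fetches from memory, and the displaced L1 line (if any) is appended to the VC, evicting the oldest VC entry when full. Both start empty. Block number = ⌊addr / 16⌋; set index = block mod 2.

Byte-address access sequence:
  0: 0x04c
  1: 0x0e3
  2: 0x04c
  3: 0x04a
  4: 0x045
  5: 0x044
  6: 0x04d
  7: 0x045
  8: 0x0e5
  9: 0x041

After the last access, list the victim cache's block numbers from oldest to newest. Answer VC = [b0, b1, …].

#0 0x4c→b4/s0 MISS; vc=[]
#1 0xe3→b14/s0 MISS; vc=[4]
#2 0x4c→b4/s0 VC-HIT; vc=[14]
#3 0x4a→b4/s0 L1-HIT; vc=[14]
#4 0x45→b4/s0 L1-HIT; vc=[14]
#5 0x44→b4/s0 L1-HIT; vc=[14]
#6 0x4d→b4/s0 L1-HIT; vc=[14]
#7 0x45→b4/s0 L1-HIT; vc=[14]
#8 0xe5→b14/s0 VC-HIT; vc=[4]
#9 0x41→b4/s0 VC-HIT; vc=[14]

VC = [14]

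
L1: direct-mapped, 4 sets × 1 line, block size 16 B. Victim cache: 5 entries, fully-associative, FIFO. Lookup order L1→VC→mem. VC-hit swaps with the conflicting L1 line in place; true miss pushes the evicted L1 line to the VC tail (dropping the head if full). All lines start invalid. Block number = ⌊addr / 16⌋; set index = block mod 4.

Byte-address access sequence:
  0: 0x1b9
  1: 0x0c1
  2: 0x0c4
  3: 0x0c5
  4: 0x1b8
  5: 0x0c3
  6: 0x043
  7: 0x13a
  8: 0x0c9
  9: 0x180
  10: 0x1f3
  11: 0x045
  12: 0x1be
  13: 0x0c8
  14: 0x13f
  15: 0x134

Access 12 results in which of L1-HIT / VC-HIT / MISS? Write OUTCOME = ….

OUTCOME = VC-HIT

0: 0x1b9 (blk 27, set 3) → MISS  vc=[]
1: 0xc1 (blk 12, set 0) → MISS  vc=[]
2: 0xc4 (blk 12, set 0) → L1-HIT  vc=[]
3: 0xc5 (blk 12, set 0) → L1-HIT  vc=[]
4: 0x1b8 (blk 27, set 3) → L1-HIT  vc=[]
5: 0xc3 (blk 12, set 0) → L1-HIT  vc=[]
6: 0x43 (blk 4, set 0) → MISS  vc=[12]
7: 0x13a (blk 19, set 3) → MISS  vc=[12, 27]
8: 0xc9 (blk 12, set 0) → VC-HIT  vc=[4, 27]
9: 0x180 (blk 24, set 0) → MISS  vc=[4, 27, 12]
10: 0x1f3 (blk 31, set 3) → MISS  vc=[4, 27, 12, 19]
11: 0x45 (blk 4, set 0) → VC-HIT  vc=[24, 27, 12, 19]
12: 0x1be (blk 27, set 3) → VC-HIT  vc=[24, 31, 12, 19]
13: 0xc8 (blk 12, set 0) → VC-HIT  vc=[24, 31, 4, 19]
14: 0x13f (blk 19, set 3) → VC-HIT  vc=[24, 31, 4, 27]
15: 0x134 (blk 19, set 3) → L1-HIT  vc=[24, 31, 4, 27]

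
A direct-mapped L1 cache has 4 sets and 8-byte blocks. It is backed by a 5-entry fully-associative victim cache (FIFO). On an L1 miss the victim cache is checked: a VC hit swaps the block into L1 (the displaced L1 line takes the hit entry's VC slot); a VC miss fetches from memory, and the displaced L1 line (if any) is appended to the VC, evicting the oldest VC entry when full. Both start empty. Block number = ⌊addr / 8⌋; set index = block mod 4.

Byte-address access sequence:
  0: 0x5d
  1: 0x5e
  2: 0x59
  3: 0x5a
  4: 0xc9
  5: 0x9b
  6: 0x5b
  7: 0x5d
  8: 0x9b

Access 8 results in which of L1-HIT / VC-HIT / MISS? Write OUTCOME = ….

OUTCOME = VC-HIT

#0 0x5d→b11/s3 MISS; vc=[]
#1 0x5e→b11/s3 L1-HIT; vc=[]
#2 0x59→b11/s3 L1-HIT; vc=[]
#3 0x5a→b11/s3 L1-HIT; vc=[]
#4 0xc9→b25/s1 MISS; vc=[]
#5 0x9b→b19/s3 MISS; vc=[11]
#6 0x5b→b11/s3 VC-HIT; vc=[19]
#7 0x5d→b11/s3 L1-HIT; vc=[19]
#8 0x9b→b19/s3 VC-HIT; vc=[11]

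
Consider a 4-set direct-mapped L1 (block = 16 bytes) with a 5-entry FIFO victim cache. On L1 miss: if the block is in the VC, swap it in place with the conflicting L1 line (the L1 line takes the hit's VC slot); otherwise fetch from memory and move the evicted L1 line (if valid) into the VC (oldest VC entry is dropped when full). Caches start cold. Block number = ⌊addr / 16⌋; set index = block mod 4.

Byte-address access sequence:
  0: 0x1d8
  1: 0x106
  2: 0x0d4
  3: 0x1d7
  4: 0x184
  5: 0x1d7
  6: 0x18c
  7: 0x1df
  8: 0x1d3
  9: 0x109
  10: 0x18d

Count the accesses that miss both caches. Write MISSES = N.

#0 0x1d8→b29/s1 MISS; vc=[]
#1 0x106→b16/s0 MISS; vc=[]
#2 0xd4→b13/s1 MISS; vc=[29]
#3 0x1d7→b29/s1 VC-HIT; vc=[13]
#4 0x184→b24/s0 MISS; vc=[13,16]
#5 0x1d7→b29/s1 L1-HIT; vc=[13,16]
#6 0x18c→b24/s0 L1-HIT; vc=[13,16]
#7 0x1df→b29/s1 L1-HIT; vc=[13,16]
#8 0x1d3→b29/s1 L1-HIT; vc=[13,16]
#9 0x109→b16/s0 VC-HIT; vc=[13,24]
#10 0x18d→b24/s0 VC-HIT; vc=[13,16]

MISSES = 4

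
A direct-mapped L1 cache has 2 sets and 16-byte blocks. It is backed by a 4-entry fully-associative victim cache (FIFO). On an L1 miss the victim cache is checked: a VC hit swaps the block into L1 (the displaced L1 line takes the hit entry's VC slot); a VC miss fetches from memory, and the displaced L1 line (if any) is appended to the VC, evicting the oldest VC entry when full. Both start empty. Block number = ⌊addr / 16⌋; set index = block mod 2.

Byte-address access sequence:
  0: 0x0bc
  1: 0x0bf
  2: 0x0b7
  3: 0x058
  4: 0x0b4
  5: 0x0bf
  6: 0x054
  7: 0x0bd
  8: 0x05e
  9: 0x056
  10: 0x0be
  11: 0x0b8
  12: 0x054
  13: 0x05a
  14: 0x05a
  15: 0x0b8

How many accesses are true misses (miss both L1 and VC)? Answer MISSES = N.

#0 0xbc→b11/s1 MISS; vc=[]
#1 0xbf→b11/s1 L1-HIT; vc=[]
#2 0xb7→b11/s1 L1-HIT; vc=[]
#3 0x58→b5/s1 MISS; vc=[11]
#4 0xb4→b11/s1 VC-HIT; vc=[5]
#5 0xbf→b11/s1 L1-HIT; vc=[5]
#6 0x54→b5/s1 VC-HIT; vc=[11]
#7 0xbd→b11/s1 VC-HIT; vc=[5]
#8 0x5e→b5/s1 VC-HIT; vc=[11]
#9 0x56→b5/s1 L1-HIT; vc=[11]
#10 0xbe→b11/s1 VC-HIT; vc=[5]
#11 0xb8→b11/s1 L1-HIT; vc=[5]
#12 0x54→b5/s1 VC-HIT; vc=[11]
#13 0x5a→b5/s1 L1-HIT; vc=[11]
#14 0x5a→b5/s1 L1-HIT; vc=[11]
#15 0xb8→b11/s1 VC-HIT; vc=[5]

MISSES = 2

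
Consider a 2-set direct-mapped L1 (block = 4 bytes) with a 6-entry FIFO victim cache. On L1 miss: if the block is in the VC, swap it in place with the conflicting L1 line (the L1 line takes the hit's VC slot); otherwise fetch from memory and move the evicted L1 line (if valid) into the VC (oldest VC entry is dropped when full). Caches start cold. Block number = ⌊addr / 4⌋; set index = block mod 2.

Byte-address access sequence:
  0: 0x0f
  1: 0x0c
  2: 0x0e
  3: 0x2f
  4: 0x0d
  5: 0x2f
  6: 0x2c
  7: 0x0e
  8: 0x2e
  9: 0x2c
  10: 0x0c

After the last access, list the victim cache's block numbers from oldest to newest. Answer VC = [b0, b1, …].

#0 0xf→b3/s1 MISS; vc=[]
#1 0xc→b3/s1 L1-HIT; vc=[]
#2 0xe→b3/s1 L1-HIT; vc=[]
#3 0x2f→b11/s1 MISS; vc=[3]
#4 0xd→b3/s1 VC-HIT; vc=[11]
#5 0x2f→b11/s1 VC-HIT; vc=[3]
#6 0x2c→b11/s1 L1-HIT; vc=[3]
#7 0xe→b3/s1 VC-HIT; vc=[11]
#8 0x2e→b11/s1 VC-HIT; vc=[3]
#9 0x2c→b11/s1 L1-HIT; vc=[3]
#10 0xc→b3/s1 VC-HIT; vc=[11]

VC = [11]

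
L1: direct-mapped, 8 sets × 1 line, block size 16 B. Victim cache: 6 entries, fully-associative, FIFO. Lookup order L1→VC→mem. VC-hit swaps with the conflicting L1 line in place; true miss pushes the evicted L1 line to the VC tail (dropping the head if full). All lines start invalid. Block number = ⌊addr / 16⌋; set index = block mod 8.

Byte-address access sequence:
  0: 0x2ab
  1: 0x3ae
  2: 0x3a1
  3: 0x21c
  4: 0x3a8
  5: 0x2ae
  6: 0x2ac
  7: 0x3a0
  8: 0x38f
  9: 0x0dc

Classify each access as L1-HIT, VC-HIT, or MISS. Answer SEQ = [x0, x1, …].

SEQ = [MISS, MISS, L1-HIT, MISS, L1-HIT, VC-HIT, L1-HIT, VC-HIT, MISS, MISS]

#0 0x2ab→b42/s2 MISS; vc=[]
#1 0x3ae→b58/s2 MISS; vc=[42]
#2 0x3a1→b58/s2 L1-HIT; vc=[42]
#3 0x21c→b33/s1 MISS; vc=[42]
#4 0x3a8→b58/s2 L1-HIT; vc=[42]
#5 0x2ae→b42/s2 VC-HIT; vc=[58]
#6 0x2ac→b42/s2 L1-HIT; vc=[58]
#7 0x3a0→b58/s2 VC-HIT; vc=[42]
#8 0x38f→b56/s0 MISS; vc=[42]
#9 0xdc→b13/s5 MISS; vc=[42]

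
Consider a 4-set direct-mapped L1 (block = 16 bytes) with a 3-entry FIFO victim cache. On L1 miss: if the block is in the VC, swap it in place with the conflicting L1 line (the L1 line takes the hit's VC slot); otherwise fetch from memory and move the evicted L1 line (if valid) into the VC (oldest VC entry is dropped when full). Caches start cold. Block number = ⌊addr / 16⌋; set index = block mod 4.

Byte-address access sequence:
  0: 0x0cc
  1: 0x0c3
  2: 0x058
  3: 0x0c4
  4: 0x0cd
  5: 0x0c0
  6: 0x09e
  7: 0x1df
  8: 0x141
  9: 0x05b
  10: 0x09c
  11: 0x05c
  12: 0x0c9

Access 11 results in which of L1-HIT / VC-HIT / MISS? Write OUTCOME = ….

  [0] addr=0xcc blk=12 s=0: MISS | VC []
  [1] addr=0xc3 blk=12 s=0: L1-HIT | VC []
  [2] addr=0x58 blk=5 s=1: MISS | VC []
  [3] addr=0xc4 blk=12 s=0: L1-HIT | VC []
  [4] addr=0xcd blk=12 s=0: L1-HIT | VC []
  [5] addr=0xc0 blk=12 s=0: L1-HIT | VC []
  [6] addr=0x9e blk=9 s=1: MISS | VC [5]
  [7] addr=0x1df blk=29 s=1: MISS | VC [5, 9]
  [8] addr=0x141 blk=20 s=0: MISS | VC [5, 9, 12]
  [9] addr=0x5b blk=5 s=1: VC-HIT | VC [29, 9, 12]
  [10] addr=0x9c blk=9 s=1: VC-HIT | VC [29, 5, 12]
  [11] addr=0x5c blk=5 s=1: VC-HIT | VC [29, 9, 12]
  [12] addr=0xc9 blk=12 s=0: VC-HIT | VC [29, 9, 20]

OUTCOME = VC-HIT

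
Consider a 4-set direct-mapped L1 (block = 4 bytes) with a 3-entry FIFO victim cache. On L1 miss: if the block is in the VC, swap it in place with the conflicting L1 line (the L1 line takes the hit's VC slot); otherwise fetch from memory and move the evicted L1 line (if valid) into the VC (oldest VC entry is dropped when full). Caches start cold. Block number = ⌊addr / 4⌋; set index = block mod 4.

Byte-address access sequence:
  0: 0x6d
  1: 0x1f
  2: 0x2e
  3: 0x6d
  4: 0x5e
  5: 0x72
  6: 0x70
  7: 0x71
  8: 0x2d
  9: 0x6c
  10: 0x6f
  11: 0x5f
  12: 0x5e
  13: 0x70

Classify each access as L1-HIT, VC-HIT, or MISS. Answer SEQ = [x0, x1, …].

#0 0x6d→b27/s3 MISS; vc=[]
#1 0x1f→b7/s3 MISS; vc=[27]
#2 0x2e→b11/s3 MISS; vc=[27,7]
#3 0x6d→b27/s3 VC-HIT; vc=[11,7]
#4 0x5e→b23/s3 MISS; vc=[11,7,27]
#5 0x72→b28/s0 MISS; vc=[11,7,27]
#6 0x70→b28/s0 L1-HIT; vc=[11,7,27]
#7 0x71→b28/s0 L1-HIT; vc=[11,7,27]
#8 0x2d→b11/s3 VC-HIT; vc=[23,7,27]
#9 0x6c→b27/s3 VC-HIT; vc=[23,7,11]
#10 0x6f→b27/s3 L1-HIT; vc=[23,7,11]
#11 0x5f→b23/s3 VC-HIT; vc=[27,7,11]
#12 0x5e→b23/s3 L1-HIT; vc=[27,7,11]
#13 0x70→b28/s0 L1-HIT; vc=[27,7,11]

SEQ = [MISS, MISS, MISS, VC-HIT, MISS, MISS, L1-HIT, L1-HIT, VC-HIT, VC-HIT, L1-HIT, VC-HIT, L1-HIT, L1-HIT]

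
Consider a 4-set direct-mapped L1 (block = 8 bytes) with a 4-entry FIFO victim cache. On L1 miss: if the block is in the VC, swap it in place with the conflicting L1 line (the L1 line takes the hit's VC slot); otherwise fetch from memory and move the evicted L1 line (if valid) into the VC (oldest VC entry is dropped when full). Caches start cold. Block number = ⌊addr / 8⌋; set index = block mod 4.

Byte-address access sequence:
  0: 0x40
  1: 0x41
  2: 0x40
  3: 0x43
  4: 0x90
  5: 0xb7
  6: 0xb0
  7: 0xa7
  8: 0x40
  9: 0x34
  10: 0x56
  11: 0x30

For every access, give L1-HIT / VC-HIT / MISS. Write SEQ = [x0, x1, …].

0: 0x40 (blk 8, set 0) → MISS  vc=[]
1: 0x41 (blk 8, set 0) → L1-HIT  vc=[]
2: 0x40 (blk 8, set 0) → L1-HIT  vc=[]
3: 0x43 (blk 8, set 0) → L1-HIT  vc=[]
4: 0x90 (blk 18, set 2) → MISS  vc=[]
5: 0xb7 (blk 22, set 2) → MISS  vc=[18]
6: 0xb0 (blk 22, set 2) → L1-HIT  vc=[18]
7: 0xa7 (blk 20, set 0) → MISS  vc=[18, 8]
8: 0x40 (blk 8, set 0) → VC-HIT  vc=[18, 20]
9: 0x34 (blk 6, set 2) → MISS  vc=[18, 20, 22]
10: 0x56 (blk 10, set 2) → MISS  vc=[18, 20, 22, 6]
11: 0x30 (blk 6, set 2) → VC-HIT  vc=[18, 20, 22, 10]

SEQ = [MISS, L1-HIT, L1-HIT, L1-HIT, MISS, MISS, L1-HIT, MISS, VC-HIT, MISS, MISS, VC-HIT]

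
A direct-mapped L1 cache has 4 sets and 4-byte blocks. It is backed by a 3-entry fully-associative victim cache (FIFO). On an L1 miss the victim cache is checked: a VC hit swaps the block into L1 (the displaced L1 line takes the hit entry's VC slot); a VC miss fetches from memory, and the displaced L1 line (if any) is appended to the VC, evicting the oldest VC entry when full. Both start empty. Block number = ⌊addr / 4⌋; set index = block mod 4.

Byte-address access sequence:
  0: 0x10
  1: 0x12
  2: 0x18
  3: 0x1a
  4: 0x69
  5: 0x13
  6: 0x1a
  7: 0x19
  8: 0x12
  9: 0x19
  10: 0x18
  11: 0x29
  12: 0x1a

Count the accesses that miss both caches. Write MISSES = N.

0: 0x10 (blk 4, set 0) → MISS  vc=[]
1: 0x12 (blk 4, set 0) → L1-HIT  vc=[]
2: 0x18 (blk 6, set 2) → MISS  vc=[]
3: 0x1a (blk 6, set 2) → L1-HIT  vc=[]
4: 0x69 (blk 26, set 2) → MISS  vc=[6]
5: 0x13 (blk 4, set 0) → L1-HIT  vc=[6]
6: 0x1a (blk 6, set 2) → VC-HIT  vc=[26]
7: 0x19 (blk 6, set 2) → L1-HIT  vc=[26]
8: 0x12 (blk 4, set 0) → L1-HIT  vc=[26]
9: 0x19 (blk 6, set 2) → L1-HIT  vc=[26]
10: 0x18 (blk 6, set 2) → L1-HIT  vc=[26]
11: 0x29 (blk 10, set 2) → MISS  vc=[26, 6]
12: 0x1a (blk 6, set 2) → VC-HIT  vc=[26, 10]

MISSES = 4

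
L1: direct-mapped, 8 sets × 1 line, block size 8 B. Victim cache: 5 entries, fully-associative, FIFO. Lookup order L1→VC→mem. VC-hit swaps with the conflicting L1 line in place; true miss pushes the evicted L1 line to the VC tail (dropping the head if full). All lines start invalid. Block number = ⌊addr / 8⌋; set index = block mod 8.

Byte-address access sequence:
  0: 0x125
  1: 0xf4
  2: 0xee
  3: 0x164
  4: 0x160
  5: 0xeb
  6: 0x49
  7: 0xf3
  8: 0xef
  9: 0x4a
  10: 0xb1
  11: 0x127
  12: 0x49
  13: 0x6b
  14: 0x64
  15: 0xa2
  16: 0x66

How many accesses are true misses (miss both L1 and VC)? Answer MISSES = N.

0: 0x125 (blk 36, set 4) → MISS  vc=[]
1: 0xf4 (blk 30, set 6) → MISS  vc=[]
2: 0xee (blk 29, set 5) → MISS  vc=[]
3: 0x164 (blk 44, set 4) → MISS  vc=[36]
4: 0x160 (blk 44, set 4) → L1-HIT  vc=[36]
5: 0xeb (blk 29, set 5) → L1-HIT  vc=[36]
6: 0x49 (blk 9, set 1) → MISS  vc=[36]
7: 0xf3 (blk 30, set 6) → L1-HIT  vc=[36]
8: 0xef (blk 29, set 5) → L1-HIT  vc=[36]
9: 0x4a (blk 9, set 1) → L1-HIT  vc=[36]
10: 0xb1 (blk 22, set 6) → MISS  vc=[36, 30]
11: 0x127 (blk 36, set 4) → VC-HIT  vc=[44, 30]
12: 0x49 (blk 9, set 1) → L1-HIT  vc=[44, 30]
13: 0x6b (blk 13, set 5) → MISS  vc=[44, 30, 29]
14: 0x64 (blk 12, set 4) → MISS  vc=[44, 30, 29, 36]
15: 0xa2 (blk 20, set 4) → MISS  vc=[44, 30, 29, 36, 12]
16: 0x66 (blk 12, set 4) → VC-HIT  vc=[44, 30, 29, 36, 20]

MISSES = 9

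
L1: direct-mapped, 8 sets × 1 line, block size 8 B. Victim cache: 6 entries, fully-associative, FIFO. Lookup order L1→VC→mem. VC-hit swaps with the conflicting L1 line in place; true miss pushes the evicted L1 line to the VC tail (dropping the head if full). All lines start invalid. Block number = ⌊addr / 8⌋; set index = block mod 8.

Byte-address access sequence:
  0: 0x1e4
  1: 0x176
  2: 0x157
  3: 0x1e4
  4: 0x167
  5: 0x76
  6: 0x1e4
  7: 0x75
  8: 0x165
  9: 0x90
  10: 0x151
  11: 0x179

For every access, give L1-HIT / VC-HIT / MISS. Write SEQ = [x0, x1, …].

  [0] addr=0x1e4 blk=60 s=4: MISS | VC []
  [1] addr=0x176 blk=46 s=6: MISS | VC []
  [2] addr=0x157 blk=42 s=2: MISS | VC []
  [3] addr=0x1e4 blk=60 s=4: L1-HIT | VC []
  [4] addr=0x167 blk=44 s=4: MISS | VC [60]
  [5] addr=0x76 blk=14 s=6: MISS | VC [60, 46]
  [6] addr=0x1e4 blk=60 s=4: VC-HIT | VC [44, 46]
  [7] addr=0x75 blk=14 s=6: L1-HIT | VC [44, 46]
  [8] addr=0x165 blk=44 s=4: VC-HIT | VC [60, 46]
  [9] addr=0x90 blk=18 s=2: MISS | VC [60, 46, 42]
  [10] addr=0x151 blk=42 s=2: VC-HIT | VC [60, 46, 18]
  [11] addr=0x179 blk=47 s=7: MISS | VC [60, 46, 18]

SEQ = [MISS, MISS, MISS, L1-HIT, MISS, MISS, VC-HIT, L1-HIT, VC-HIT, MISS, VC-HIT, MISS]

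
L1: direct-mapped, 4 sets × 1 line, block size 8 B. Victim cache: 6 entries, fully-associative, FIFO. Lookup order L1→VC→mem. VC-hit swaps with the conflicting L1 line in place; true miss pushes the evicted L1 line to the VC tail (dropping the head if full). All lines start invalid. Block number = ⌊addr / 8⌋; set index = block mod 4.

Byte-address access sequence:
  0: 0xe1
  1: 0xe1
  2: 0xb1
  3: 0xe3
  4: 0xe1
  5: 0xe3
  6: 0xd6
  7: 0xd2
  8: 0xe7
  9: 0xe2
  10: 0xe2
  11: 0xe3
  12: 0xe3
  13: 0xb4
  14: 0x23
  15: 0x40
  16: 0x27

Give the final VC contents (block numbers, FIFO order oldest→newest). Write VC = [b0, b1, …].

  [0] addr=0xe1 blk=28 s=0: MISS | VC []
  [1] addr=0xe1 blk=28 s=0: L1-HIT | VC []
  [2] addr=0xb1 blk=22 s=2: MISS | VC []
  [3] addr=0xe3 blk=28 s=0: L1-HIT | VC []
  [4] addr=0xe1 blk=28 s=0: L1-HIT | VC []
  [5] addr=0xe3 blk=28 s=0: L1-HIT | VC []
  [6] addr=0xd6 blk=26 s=2: MISS | VC [22]
  [7] addr=0xd2 blk=26 s=2: L1-HIT | VC [22]
  [8] addr=0xe7 blk=28 s=0: L1-HIT | VC [22]
  [9] addr=0xe2 blk=28 s=0: L1-HIT | VC [22]
  [10] addr=0xe2 blk=28 s=0: L1-HIT | VC [22]
  [11] addr=0xe3 blk=28 s=0: L1-HIT | VC [22]
  [12] addr=0xe3 blk=28 s=0: L1-HIT | VC [22]
  [13] addr=0xb4 blk=22 s=2: VC-HIT | VC [26]
  [14] addr=0x23 blk=4 s=0: MISS | VC [26, 28]
  [15] addr=0x40 blk=8 s=0: MISS | VC [26, 28, 4]
  [16] addr=0x27 blk=4 s=0: VC-HIT | VC [26, 28, 8]

VC = [26, 28, 8]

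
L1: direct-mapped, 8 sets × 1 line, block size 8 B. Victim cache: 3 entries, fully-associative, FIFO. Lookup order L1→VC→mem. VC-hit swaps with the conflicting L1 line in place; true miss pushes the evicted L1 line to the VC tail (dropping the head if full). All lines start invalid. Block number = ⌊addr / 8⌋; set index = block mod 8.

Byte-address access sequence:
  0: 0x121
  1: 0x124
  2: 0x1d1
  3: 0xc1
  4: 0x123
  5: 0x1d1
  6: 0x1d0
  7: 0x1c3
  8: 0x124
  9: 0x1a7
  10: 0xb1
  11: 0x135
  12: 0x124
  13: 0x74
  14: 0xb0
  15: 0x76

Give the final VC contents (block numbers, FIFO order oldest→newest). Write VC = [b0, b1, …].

VC = [52, 22, 38]

0: 0x121 (blk 36, set 4) → MISS  vc=[]
1: 0x124 (blk 36, set 4) → L1-HIT  vc=[]
2: 0x1d1 (blk 58, set 2) → MISS  vc=[]
3: 0xc1 (blk 24, set 0) → MISS  vc=[]
4: 0x123 (blk 36, set 4) → L1-HIT  vc=[]
5: 0x1d1 (blk 58, set 2) → L1-HIT  vc=[]
6: 0x1d0 (blk 58, set 2) → L1-HIT  vc=[]
7: 0x1c3 (blk 56, set 0) → MISS  vc=[24]
8: 0x124 (blk 36, set 4) → L1-HIT  vc=[24]
9: 0x1a7 (blk 52, set 4) → MISS  vc=[24, 36]
10: 0xb1 (blk 22, set 6) → MISS  vc=[24, 36]
11: 0x135 (blk 38, set 6) → MISS  vc=[24, 36, 22]
12: 0x124 (blk 36, set 4) → VC-HIT  vc=[24, 52, 22]
13: 0x74 (blk 14, set 6) → MISS  vc=[52, 22, 38]
14: 0xb0 (blk 22, set 6) → VC-HIT  vc=[52, 14, 38]
15: 0x76 (blk 14, set 6) → VC-HIT  vc=[52, 22, 38]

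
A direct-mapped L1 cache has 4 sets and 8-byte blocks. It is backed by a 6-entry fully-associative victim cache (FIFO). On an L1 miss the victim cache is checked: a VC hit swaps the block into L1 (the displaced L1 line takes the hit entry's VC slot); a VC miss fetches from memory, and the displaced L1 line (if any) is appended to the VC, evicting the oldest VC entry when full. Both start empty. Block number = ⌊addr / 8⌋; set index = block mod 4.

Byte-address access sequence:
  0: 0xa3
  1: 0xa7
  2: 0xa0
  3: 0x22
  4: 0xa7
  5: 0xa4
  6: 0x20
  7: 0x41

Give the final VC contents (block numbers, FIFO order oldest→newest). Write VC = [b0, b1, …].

VC = [20, 4]

0: 0xa3 (blk 20, set 0) → MISS  vc=[]
1: 0xa7 (blk 20, set 0) → L1-HIT  vc=[]
2: 0xa0 (blk 20, set 0) → L1-HIT  vc=[]
3: 0x22 (blk 4, set 0) → MISS  vc=[20]
4: 0xa7 (blk 20, set 0) → VC-HIT  vc=[4]
5: 0xa4 (blk 20, set 0) → L1-HIT  vc=[4]
6: 0x20 (blk 4, set 0) → VC-HIT  vc=[20]
7: 0x41 (blk 8, set 0) → MISS  vc=[20, 4]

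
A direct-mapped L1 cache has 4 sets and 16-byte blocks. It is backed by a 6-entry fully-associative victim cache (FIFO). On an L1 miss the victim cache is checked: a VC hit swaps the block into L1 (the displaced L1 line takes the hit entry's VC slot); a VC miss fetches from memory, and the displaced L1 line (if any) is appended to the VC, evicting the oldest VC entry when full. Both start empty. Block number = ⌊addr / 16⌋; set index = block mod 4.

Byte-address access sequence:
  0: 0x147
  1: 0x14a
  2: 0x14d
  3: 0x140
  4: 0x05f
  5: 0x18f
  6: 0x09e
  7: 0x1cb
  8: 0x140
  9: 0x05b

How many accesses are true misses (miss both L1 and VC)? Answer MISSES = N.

MISSES = 5

  [0] addr=0x147 blk=20 s=0: MISS | VC []
  [1] addr=0x14a blk=20 s=0: L1-HIT | VC []
  [2] addr=0x14d blk=20 s=0: L1-HIT | VC []
  [3] addr=0x140 blk=20 s=0: L1-HIT | VC []
  [4] addr=0x5f blk=5 s=1: MISS | VC []
  [5] addr=0x18f blk=24 s=0: MISS | VC [20]
  [6] addr=0x9e blk=9 s=1: MISS | VC [20, 5]
  [7] addr=0x1cb blk=28 s=0: MISS | VC [20, 5, 24]
  [8] addr=0x140 blk=20 s=0: VC-HIT | VC [28, 5, 24]
  [9] addr=0x5b blk=5 s=1: VC-HIT | VC [28, 9, 24]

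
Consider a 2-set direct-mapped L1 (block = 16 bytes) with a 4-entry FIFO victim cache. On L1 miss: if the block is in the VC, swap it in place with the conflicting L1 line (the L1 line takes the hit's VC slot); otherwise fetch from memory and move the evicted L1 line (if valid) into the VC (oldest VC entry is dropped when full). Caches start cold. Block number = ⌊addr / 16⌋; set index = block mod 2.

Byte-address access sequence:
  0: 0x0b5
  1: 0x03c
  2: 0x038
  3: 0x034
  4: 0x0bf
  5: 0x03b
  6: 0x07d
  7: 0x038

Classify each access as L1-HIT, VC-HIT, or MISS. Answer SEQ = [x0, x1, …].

SEQ = [MISS, MISS, L1-HIT, L1-HIT, VC-HIT, VC-HIT, MISS, VC-HIT]

  [0] addr=0xb5 blk=11 s=1: MISS | VC []
  [1] addr=0x3c blk=3 s=1: MISS | VC [11]
  [2] addr=0x38 blk=3 s=1: L1-HIT | VC [11]
  [3] addr=0x34 blk=3 s=1: L1-HIT | VC [11]
  [4] addr=0xbf blk=11 s=1: VC-HIT | VC [3]
  [5] addr=0x3b blk=3 s=1: VC-HIT | VC [11]
  [6] addr=0x7d blk=7 s=1: MISS | VC [11, 3]
  [7] addr=0x38 blk=3 s=1: VC-HIT | VC [11, 7]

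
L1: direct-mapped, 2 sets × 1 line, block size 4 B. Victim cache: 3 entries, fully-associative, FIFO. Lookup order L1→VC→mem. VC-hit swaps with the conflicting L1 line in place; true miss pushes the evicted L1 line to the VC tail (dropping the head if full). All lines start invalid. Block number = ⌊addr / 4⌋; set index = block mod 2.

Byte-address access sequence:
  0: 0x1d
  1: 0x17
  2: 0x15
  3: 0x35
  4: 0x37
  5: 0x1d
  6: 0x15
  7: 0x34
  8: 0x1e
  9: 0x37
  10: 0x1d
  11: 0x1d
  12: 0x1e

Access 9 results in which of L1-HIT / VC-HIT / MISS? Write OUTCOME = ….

OUTCOME = VC-HIT

0: 0x1d (blk 7, set 1) → MISS  vc=[]
1: 0x17 (blk 5, set 1) → MISS  vc=[7]
2: 0x15 (blk 5, set 1) → L1-HIT  vc=[7]
3: 0x35 (blk 13, set 1) → MISS  vc=[7, 5]
4: 0x37 (blk 13, set 1) → L1-HIT  vc=[7, 5]
5: 0x1d (blk 7, set 1) → VC-HIT  vc=[13, 5]
6: 0x15 (blk 5, set 1) → VC-HIT  vc=[13, 7]
7: 0x34 (blk 13, set 1) → VC-HIT  vc=[5, 7]
8: 0x1e (blk 7, set 1) → VC-HIT  vc=[5, 13]
9: 0x37 (blk 13, set 1) → VC-HIT  vc=[5, 7]
10: 0x1d (blk 7, set 1) → VC-HIT  vc=[5, 13]
11: 0x1d (blk 7, set 1) → L1-HIT  vc=[5, 13]
12: 0x1e (blk 7, set 1) → L1-HIT  vc=[5, 13]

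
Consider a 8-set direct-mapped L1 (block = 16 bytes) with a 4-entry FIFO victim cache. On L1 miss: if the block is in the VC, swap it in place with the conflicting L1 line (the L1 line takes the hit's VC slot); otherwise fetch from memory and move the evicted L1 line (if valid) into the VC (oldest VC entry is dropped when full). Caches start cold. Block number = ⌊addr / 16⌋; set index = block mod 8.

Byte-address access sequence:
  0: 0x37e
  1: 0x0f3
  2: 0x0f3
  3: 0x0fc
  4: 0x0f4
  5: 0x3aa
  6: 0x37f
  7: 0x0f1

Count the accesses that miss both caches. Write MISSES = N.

  [0] addr=0x37e blk=55 s=7: MISS | VC []
  [1] addr=0xf3 blk=15 s=7: MISS | VC [55]
  [2] addr=0xf3 blk=15 s=7: L1-HIT | VC [55]
  [3] addr=0xfc blk=15 s=7: L1-HIT | VC [55]
  [4] addr=0xf4 blk=15 s=7: L1-HIT | VC [55]
  [5] addr=0x3aa blk=58 s=2: MISS | VC [55]
  [6] addr=0x37f blk=55 s=7: VC-HIT | VC [15]
  [7] addr=0xf1 blk=15 s=7: VC-HIT | VC [55]

MISSES = 3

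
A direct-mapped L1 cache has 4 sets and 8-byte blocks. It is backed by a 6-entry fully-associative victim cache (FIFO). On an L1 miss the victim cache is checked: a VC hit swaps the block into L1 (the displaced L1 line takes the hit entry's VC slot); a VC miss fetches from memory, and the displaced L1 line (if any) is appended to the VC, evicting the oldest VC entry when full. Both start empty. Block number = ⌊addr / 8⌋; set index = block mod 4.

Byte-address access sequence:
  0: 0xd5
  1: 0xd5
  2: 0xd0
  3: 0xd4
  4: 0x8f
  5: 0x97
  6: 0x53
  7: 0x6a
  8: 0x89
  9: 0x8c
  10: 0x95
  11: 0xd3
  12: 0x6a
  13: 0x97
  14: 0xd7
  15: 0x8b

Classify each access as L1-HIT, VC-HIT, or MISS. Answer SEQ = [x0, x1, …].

  [0] addr=0xd5 blk=26 s=2: MISS | VC []
  [1] addr=0xd5 blk=26 s=2: L1-HIT | VC []
  [2] addr=0xd0 blk=26 s=2: L1-HIT | VC []
  [3] addr=0xd4 blk=26 s=2: L1-HIT | VC []
  [4] addr=0x8f blk=17 s=1: MISS | VC []
  [5] addr=0x97 blk=18 s=2: MISS | VC [26]
  [6] addr=0x53 blk=10 s=2: MISS | VC [26, 18]
  [7] addr=0x6a blk=13 s=1: MISS | VC [26, 18, 17]
  [8] addr=0x89 blk=17 s=1: VC-HIT | VC [26, 18, 13]
  [9] addr=0x8c blk=17 s=1: L1-HIT | VC [26, 18, 13]
  [10] addr=0x95 blk=18 s=2: VC-HIT | VC [26, 10, 13]
  [11] addr=0xd3 blk=26 s=2: VC-HIT | VC [18, 10, 13]
  [12] addr=0x6a blk=13 s=1: VC-HIT | VC [18, 10, 17]
  [13] addr=0x97 blk=18 s=2: VC-HIT | VC [26, 10, 17]
  [14] addr=0xd7 blk=26 s=2: VC-HIT | VC [18, 10, 17]
  [15] addr=0x8b blk=17 s=1: VC-HIT | VC [18, 10, 13]

SEQ = [MISS, L1-HIT, L1-HIT, L1-HIT, MISS, MISS, MISS, MISS, VC-HIT, L1-HIT, VC-HIT, VC-HIT, VC-HIT, VC-HIT, VC-HIT, VC-HIT]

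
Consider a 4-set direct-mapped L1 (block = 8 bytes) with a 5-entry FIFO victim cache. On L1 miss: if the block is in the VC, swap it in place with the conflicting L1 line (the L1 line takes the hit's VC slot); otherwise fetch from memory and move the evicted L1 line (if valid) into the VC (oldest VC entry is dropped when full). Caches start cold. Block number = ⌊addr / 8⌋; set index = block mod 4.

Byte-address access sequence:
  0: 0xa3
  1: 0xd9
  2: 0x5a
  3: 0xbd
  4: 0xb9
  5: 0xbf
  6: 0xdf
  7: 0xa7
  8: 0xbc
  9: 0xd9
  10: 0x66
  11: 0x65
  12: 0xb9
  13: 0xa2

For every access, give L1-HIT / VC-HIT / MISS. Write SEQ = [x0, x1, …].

0: 0xa3 (blk 20, set 0) → MISS  vc=[]
1: 0xd9 (blk 27, set 3) → MISS  vc=[]
2: 0x5a (blk 11, set 3) → MISS  vc=[27]
3: 0xbd (blk 23, set 3) → MISS  vc=[27, 11]
4: 0xb9 (blk 23, set 3) → L1-HIT  vc=[27, 11]
5: 0xbf (blk 23, set 3) → L1-HIT  vc=[27, 11]
6: 0xdf (blk 27, set 3) → VC-HIT  vc=[23, 11]
7: 0xa7 (blk 20, set 0) → L1-HIT  vc=[23, 11]
8: 0xbc (blk 23, set 3) → VC-HIT  vc=[27, 11]
9: 0xd9 (blk 27, set 3) → VC-HIT  vc=[23, 11]
10: 0x66 (blk 12, set 0) → MISS  vc=[23, 11, 20]
11: 0x65 (blk 12, set 0) → L1-HIT  vc=[23, 11, 20]
12: 0xb9 (blk 23, set 3) → VC-HIT  vc=[27, 11, 20]
13: 0xa2 (blk 20, set 0) → VC-HIT  vc=[27, 11, 12]

SEQ = [MISS, MISS, MISS, MISS, L1-HIT, L1-HIT, VC-HIT, L1-HIT, VC-HIT, VC-HIT, MISS, L1-HIT, VC-HIT, VC-HIT]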